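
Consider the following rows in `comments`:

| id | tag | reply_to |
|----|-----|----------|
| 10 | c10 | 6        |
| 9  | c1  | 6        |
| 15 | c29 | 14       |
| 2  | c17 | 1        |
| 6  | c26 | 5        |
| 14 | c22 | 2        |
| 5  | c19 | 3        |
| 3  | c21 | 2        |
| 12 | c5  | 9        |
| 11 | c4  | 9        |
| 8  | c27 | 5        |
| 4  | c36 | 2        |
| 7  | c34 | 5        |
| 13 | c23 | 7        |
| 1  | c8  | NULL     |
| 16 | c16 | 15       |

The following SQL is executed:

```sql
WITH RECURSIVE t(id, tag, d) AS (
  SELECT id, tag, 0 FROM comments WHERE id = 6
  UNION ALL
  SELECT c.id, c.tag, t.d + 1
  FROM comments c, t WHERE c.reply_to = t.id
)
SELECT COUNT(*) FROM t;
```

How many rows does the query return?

5

Base: id=6 (c26) at d 0.
Iteration 1: rows with reply_to in {6} -> c1 (id 9, d 1), c10 (id 10, d 1).
Iteration 2: rows with reply_to in {9,10} -> c4 (id 11, d 2), c5 (id 12, d 2).
Iteration 3: no rows with reply_to in {11,12}; recursion stops.
Total rows emitted: 5.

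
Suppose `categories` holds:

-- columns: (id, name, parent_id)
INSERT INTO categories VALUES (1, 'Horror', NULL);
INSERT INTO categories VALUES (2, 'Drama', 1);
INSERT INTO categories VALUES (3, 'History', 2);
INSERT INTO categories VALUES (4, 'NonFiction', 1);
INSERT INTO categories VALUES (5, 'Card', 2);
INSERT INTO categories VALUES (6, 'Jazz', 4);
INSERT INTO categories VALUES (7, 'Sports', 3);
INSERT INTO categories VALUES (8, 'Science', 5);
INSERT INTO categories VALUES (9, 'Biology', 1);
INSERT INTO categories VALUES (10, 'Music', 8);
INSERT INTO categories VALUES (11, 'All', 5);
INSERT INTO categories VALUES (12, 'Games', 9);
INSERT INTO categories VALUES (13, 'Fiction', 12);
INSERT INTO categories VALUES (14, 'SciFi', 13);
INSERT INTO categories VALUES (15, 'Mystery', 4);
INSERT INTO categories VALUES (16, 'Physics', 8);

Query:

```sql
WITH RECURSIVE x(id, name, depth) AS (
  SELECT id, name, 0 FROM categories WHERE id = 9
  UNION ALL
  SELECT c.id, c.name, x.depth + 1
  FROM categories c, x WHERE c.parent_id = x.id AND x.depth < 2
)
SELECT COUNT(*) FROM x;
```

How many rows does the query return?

Base: id=9 (Biology) at depth 0.
Iteration 1: rows with parent_id in {9} -> Games (id 12, depth 1).
Iteration 2: rows with parent_id in {12} -> Fiction (id 13, depth 2).
Iteration 3: depth < 2 fails for all current rows; recursion stops.
Total rows emitted: 3.

3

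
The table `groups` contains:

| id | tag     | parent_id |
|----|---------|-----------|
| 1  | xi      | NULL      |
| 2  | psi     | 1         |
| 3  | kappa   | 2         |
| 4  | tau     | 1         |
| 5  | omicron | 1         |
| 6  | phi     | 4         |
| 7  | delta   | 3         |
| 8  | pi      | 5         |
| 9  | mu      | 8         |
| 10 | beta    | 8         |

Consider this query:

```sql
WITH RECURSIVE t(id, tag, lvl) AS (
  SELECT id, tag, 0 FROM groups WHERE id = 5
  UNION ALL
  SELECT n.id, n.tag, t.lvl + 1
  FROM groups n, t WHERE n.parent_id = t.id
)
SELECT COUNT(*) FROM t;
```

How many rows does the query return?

4

Base: id=5 (omicron) at lvl 0.
Iteration 1: rows with parent_id in {5} -> pi (id 8, lvl 1).
Iteration 2: rows with parent_id in {8} -> mu (id 9, lvl 2), beta (id 10, lvl 2).
Iteration 3: no rows with parent_id in {9,10}; recursion stops.
Total rows emitted: 4.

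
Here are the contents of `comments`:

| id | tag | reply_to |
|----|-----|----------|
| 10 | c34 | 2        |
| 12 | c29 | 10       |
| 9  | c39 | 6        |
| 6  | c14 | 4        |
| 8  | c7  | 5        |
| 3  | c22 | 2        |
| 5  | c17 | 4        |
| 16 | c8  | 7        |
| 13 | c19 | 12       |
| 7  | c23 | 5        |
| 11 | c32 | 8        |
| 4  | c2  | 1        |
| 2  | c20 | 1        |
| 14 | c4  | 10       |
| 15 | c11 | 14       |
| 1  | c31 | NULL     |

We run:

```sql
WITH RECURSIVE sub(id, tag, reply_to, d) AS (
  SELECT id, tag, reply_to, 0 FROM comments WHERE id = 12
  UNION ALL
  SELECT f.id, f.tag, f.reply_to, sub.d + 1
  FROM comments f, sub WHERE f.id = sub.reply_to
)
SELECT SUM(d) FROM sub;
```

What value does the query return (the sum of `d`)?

6

Base: id=12 (c29), reply_to=10, d 0.
Iteration 1: join on id=10 -> c34 (id 10, reply_to=2, d 1).
Iteration 2: join on id=2 -> c20 (id 2, reply_to=1, d 2).
Iteration 3: join on id=1 -> c31 (id 1, reply_to=NULL, d 3).
Iteration 4: reply_to is NULL; no match; recursion stops.
SUM(d) = 0 + 1 + 2 + 3 = 6.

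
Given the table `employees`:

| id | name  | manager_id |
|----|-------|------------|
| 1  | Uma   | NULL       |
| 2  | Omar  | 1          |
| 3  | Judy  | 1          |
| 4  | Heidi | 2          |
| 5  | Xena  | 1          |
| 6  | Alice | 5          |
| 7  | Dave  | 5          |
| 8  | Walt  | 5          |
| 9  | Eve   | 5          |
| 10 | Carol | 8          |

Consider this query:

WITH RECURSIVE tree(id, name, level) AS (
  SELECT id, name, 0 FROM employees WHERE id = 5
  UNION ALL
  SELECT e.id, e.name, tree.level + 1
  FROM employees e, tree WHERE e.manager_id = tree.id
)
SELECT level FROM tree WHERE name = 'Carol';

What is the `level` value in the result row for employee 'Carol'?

2

Base: id=5 (Xena) at level 0.
Iteration 1: rows with manager_id in {5} -> Alice (id 6, level 1), Dave (id 7, level 1), Walt (id 8, level 1), Eve (id 9, level 1).
Iteration 2: rows with manager_id in {6,7,8,9} -> Carol (id 10, level 2).
Iteration 3: no rows with manager_id in {10}; recursion stops.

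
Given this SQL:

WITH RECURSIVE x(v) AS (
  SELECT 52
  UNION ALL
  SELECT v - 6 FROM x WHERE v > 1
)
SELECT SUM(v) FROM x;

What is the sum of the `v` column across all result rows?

250

Base: v=52.
Iteration 1: 52 > 1 holds -> v = 52 - 6 = 46.
Iteration 2: 46 > 1 holds -> v = 46 - 6 = 40.
Iteration 3: 40 > 1 holds -> v = 40 - 6 = 34.
Iteration 4: 34 > 1 holds -> v = 34 - 6 = 28.
Iteration 5: 28 > 1 holds -> v = 28 - 6 = 22.
Iteration 6: 22 > 1 holds -> v = 22 - 6 = 16.
Iteration 7: 16 > 1 holds -> v = 16 - 6 = 10.
Iteration 8: 10 > 1 holds -> v = 10 - 6 = 4.
Iteration 9: 4 > 1 holds -> v = 4 - 6 = -2.
Iteration 10: -2 > 1 fails; recursion stops.
SUM(v) = 52 + 46 + 40 + 34 + 28 + 22 + 16 + 10 + 4 + -2 = 250.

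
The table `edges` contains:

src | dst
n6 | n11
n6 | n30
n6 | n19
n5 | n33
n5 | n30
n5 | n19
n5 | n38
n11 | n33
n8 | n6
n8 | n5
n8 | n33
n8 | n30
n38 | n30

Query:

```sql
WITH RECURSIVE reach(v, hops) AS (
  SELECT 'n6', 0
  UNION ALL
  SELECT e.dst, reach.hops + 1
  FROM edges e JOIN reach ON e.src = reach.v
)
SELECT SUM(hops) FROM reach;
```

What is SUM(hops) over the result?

Base: (n6, hops=0).
Iteration 1: edges from {n6} -> (n11, hops=1), (n19, hops=1), (n30, hops=1).
Iteration 2: edges from {n11,n19,n30} -> (n33, hops=2).
Iteration 3: no outgoing edges from {n33}; recursion stops.
SUM(hops) = 0 + 1 + 1 + 1 + 2 = 5.

5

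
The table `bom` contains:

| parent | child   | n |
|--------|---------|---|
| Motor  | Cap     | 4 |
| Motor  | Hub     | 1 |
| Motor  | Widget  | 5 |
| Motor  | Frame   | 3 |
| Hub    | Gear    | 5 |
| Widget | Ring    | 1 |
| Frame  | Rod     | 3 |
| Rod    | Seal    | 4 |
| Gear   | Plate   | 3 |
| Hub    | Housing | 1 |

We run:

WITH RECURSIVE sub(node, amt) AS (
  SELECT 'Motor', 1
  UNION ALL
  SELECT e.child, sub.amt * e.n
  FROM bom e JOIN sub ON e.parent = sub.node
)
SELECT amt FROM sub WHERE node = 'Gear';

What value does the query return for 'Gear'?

5

Base: (Motor, amt=1).
Iteration 1: components of {Motor} -> Cap = 1*4 = 4, Frame = 1*3 = 3, Hub = 1*1 = 1, Widget = 1*5 = 5.
Iteration 2: components of {Cap,Frame,Hub,Widget} -> Gear = 1*5 = 5, Housing = 1*1 = 1, Ring = 5*1 = 5, Rod = 3*3 = 9.
Iteration 3: components of {Gear,Housing,Ring,Rod} -> Plate = 5*3 = 15, Seal = 9*4 = 36.
Iteration 4: no further components; recursion stops.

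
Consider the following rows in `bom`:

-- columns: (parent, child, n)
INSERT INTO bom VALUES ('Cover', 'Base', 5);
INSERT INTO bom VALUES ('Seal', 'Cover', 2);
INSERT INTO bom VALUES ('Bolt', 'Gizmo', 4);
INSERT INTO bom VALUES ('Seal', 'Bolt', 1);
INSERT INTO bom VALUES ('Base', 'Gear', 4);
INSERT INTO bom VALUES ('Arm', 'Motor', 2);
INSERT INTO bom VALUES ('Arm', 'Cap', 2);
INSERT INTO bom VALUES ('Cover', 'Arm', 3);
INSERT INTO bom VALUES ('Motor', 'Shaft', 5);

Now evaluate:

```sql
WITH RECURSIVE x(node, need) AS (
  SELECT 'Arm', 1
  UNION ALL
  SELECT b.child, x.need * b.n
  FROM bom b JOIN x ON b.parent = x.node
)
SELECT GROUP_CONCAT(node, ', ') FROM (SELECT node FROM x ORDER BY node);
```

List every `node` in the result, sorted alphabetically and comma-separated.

Arm, Cap, Motor, Shaft

Base: (Arm, need=1).
Iteration 1: components of {Arm} -> Cap = 1*2 = 2, Motor = 1*2 = 2.
Iteration 2: components of {Cap,Motor} -> Shaft = 2*5 = 10.
Iteration 3: no further components; recursion stops.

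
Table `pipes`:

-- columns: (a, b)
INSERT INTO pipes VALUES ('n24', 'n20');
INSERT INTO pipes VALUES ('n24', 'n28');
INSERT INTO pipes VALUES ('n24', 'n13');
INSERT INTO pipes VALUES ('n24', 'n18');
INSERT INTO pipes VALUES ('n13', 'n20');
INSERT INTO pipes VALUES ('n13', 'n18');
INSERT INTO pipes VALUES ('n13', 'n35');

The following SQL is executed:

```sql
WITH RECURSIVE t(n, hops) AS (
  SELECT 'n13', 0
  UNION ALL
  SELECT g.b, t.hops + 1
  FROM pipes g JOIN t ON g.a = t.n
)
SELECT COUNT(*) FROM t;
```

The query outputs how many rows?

Base: (n13, hops=0).
Iteration 1: edges from {n13} -> (n18, hops=1), (n20, hops=1), (n35, hops=1).
Iteration 2: no outgoing edges from {n18,n20,n35}; recursion stops.
Total rows emitted: 4.

4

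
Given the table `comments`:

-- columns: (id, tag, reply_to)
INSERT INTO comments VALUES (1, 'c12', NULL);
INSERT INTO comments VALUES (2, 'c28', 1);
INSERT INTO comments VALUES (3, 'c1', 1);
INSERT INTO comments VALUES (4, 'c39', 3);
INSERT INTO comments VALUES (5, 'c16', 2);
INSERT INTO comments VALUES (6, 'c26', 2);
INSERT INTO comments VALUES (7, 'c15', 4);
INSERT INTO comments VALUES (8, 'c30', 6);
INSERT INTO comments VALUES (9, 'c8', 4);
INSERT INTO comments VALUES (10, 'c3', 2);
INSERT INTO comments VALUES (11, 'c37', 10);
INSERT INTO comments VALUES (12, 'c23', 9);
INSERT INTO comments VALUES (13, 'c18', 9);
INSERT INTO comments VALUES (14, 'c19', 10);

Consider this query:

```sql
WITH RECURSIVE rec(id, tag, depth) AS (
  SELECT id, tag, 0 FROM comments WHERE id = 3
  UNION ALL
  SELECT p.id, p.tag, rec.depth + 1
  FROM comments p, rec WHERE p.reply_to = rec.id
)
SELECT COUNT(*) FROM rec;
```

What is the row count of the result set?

Base: id=3 (c1) at depth 0.
Iteration 1: rows with reply_to in {3} -> c39 (id 4, depth 1).
Iteration 2: rows with reply_to in {4} -> c15 (id 7, depth 2), c8 (id 9, depth 2).
Iteration 3: rows with reply_to in {7,9} -> c23 (id 12, depth 3), c18 (id 13, depth 3).
Iteration 4: no rows with reply_to in {12,13}; recursion stops.
Total rows emitted: 6.

6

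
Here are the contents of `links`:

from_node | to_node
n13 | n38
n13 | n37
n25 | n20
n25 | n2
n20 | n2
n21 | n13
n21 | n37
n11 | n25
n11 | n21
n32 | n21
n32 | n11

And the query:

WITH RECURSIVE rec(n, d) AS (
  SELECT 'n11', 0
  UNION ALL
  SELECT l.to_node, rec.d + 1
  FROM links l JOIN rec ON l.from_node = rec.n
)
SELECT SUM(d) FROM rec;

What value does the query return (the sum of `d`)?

Base: (n11, d=0).
Iteration 1: edges from {n11} -> (n21, d=1), (n25, d=1).
Iteration 2: edges from {n21,n25} -> (n13, d=2), (n2, d=2), (n20, d=2), (n37, d=2).
Iteration 3: edges from {n13,n2,n20,n37} -> (n2, d=3), (n37, d=3), (n38, d=3).
Iteration 4: no outgoing edges from {n2,n37,n38}; recursion stops.
SUM(d) = 0 + 1 + 1 + 2 + 2 + 2 + 2 + 3 + 3 + 3 = 19.

19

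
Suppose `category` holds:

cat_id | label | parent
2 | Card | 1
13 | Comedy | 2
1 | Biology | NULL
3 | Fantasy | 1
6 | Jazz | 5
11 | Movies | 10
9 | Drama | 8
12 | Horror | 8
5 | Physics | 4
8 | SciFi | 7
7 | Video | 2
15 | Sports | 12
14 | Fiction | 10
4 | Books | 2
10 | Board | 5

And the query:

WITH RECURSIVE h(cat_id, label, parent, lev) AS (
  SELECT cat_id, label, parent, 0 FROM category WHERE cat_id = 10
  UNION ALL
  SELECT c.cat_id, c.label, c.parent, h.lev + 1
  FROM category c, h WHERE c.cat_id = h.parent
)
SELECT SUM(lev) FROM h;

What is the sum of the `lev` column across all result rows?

10

Base: cat_id=10 (Board), parent=5, lev 0.
Iteration 1: join on cat_id=5 -> Physics (id 5, parent=4, lev 1).
Iteration 2: join on cat_id=4 -> Books (id 4, parent=2, lev 2).
Iteration 3: join on cat_id=2 -> Card (id 2, parent=1, lev 3).
Iteration 4: join on cat_id=1 -> Biology (id 1, parent=NULL, lev 4).
Iteration 5: parent is NULL; no match; recursion stops.
SUM(lev) = 0 + 1 + 2 + 3 + 4 = 10.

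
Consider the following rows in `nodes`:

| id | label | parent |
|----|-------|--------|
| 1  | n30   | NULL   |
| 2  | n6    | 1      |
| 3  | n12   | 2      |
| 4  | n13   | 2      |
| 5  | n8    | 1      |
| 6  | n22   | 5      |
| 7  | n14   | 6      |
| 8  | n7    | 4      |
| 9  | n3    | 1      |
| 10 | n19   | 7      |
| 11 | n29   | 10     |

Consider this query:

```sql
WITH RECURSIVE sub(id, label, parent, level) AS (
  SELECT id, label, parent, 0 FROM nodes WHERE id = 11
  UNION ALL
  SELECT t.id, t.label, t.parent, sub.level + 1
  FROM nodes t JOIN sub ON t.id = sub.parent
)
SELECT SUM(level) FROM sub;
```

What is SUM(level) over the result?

15

Base: id=11 (n29), parent=10, level 0.
Iteration 1: join on id=10 -> n19 (id 10, parent=7, level 1).
Iteration 2: join on id=7 -> n14 (id 7, parent=6, level 2).
Iteration 3: join on id=6 -> n22 (id 6, parent=5, level 3).
Iteration 4: join on id=5 -> n8 (id 5, parent=1, level 4).
Iteration 5: join on id=1 -> n30 (id 1, parent=NULL, level 5).
Iteration 6: parent is NULL; no match; recursion stops.
SUM(level) = 0 + 1 + 2 + 3 + 4 + 5 = 15.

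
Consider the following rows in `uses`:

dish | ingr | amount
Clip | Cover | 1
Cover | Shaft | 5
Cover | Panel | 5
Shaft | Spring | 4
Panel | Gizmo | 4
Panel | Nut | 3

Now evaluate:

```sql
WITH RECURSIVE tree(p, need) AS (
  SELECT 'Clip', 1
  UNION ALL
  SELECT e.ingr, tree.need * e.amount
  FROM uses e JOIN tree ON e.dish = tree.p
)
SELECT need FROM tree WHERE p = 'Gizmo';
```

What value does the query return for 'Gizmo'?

20

Base: (Clip, need=1).
Iteration 1: components of {Clip} -> Cover = 1*1 = 1.
Iteration 2: components of {Cover} -> Panel = 1*5 = 5, Shaft = 1*5 = 5.
Iteration 3: components of {Panel,Shaft} -> Gizmo = 5*4 = 20, Nut = 5*3 = 15, Spring = 5*4 = 20.
Iteration 4: no further components; recursion stops.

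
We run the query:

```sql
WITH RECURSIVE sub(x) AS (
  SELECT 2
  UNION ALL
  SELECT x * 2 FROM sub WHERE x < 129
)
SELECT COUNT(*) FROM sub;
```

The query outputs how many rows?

Base: x=2.
Iteration 1: 2 < 129 holds -> x = 2 * 2 = 4.
Iteration 2: 4 < 129 holds -> x = 4 * 2 = 8.
Iteration 3: 8 < 129 holds -> x = 8 * 2 = 16.
Iteration 4: 16 < 129 holds -> x = 16 * 2 = 32.
Iteration 5: 32 < 129 holds -> x = 32 * 2 = 64.
Iteration 6: 64 < 129 holds -> x = 64 * 2 = 128.
Iteration 7: 128 < 129 holds -> x = 128 * 2 = 256.
Iteration 8: 256 < 129 fails; recursion stops.
Total rows emitted: 8.

8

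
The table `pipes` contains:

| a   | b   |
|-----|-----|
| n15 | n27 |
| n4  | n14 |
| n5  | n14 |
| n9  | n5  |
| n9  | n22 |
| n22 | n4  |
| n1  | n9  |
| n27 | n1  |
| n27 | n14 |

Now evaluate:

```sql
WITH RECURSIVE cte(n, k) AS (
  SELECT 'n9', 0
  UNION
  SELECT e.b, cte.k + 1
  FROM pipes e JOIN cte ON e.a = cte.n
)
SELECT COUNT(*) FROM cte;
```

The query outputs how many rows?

6

Base: (n9, k=0).
Iteration 1: edges from {n9} -> (n22, k=1), (n5, k=1).
Iteration 2: edges from {n22,n5} -> (n14, k=2), (n4, k=2).
Iteration 3: edges from {n14,n4} -> (n14, k=3).
Iteration 4: no outgoing edges from {n14}; recursion stops.
Total rows emitted: 6.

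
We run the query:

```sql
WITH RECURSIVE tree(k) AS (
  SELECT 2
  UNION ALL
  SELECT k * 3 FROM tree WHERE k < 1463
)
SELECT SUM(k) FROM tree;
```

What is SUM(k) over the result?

6560

Base: k=2.
Iteration 1: 2 < 1463 holds -> k = 2 * 3 = 6.
Iteration 2: 6 < 1463 holds -> k = 6 * 3 = 18.
Iteration 3: 18 < 1463 holds -> k = 18 * 3 = 54.
Iteration 4: 54 < 1463 holds -> k = 54 * 3 = 162.
Iteration 5: 162 < 1463 holds -> k = 162 * 3 = 486.
Iteration 6: 486 < 1463 holds -> k = 486 * 3 = 1458.
Iteration 7: 1458 < 1463 holds -> k = 1458 * 3 = 4374.
Iteration 8: 4374 < 1463 fails; recursion stops.
SUM(k) = 2 + 6 + 18 + 54 + 162 + 486 + 1458 + 4374 = 6560.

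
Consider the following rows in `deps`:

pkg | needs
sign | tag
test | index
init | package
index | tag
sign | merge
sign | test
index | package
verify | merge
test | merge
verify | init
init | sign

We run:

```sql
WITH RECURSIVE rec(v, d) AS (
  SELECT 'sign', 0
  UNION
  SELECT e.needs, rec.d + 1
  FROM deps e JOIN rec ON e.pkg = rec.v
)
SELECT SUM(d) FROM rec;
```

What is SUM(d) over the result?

Base: (sign, d=0).
Iteration 1: edges from {sign} -> (merge, d=1), (tag, d=1), (test, d=1).
Iteration 2: edges from {merge,tag,test} -> (index, d=2), (merge, d=2).
Iteration 3: edges from {index,merge} -> (package, d=3), (tag, d=3).
Iteration 4: no outgoing edges from {package,tag}; recursion stops.
SUM(d) = 0 + 1 + 1 + 1 + 2 + 2 + 3 + 3 = 13.

13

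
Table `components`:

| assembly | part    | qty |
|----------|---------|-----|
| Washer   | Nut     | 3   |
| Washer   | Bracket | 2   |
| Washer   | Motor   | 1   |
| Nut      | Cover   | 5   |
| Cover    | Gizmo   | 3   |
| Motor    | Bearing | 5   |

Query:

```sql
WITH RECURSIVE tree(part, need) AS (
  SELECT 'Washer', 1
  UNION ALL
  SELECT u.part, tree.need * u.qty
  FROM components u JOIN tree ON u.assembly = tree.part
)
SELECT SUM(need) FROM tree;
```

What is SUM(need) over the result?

Base: (Washer, need=1).
Iteration 1: components of {Washer} -> Bracket = 1*2 = 2, Motor = 1*1 = 1, Nut = 1*3 = 3.
Iteration 2: components of {Bracket,Motor,Nut} -> Bearing = 1*5 = 5, Cover = 3*5 = 15.
Iteration 3: components of {Bearing,Cover} -> Gizmo = 15*3 = 45.
Iteration 4: no further components; recursion stops.
SUM(need) = 1 + 3 + 2 + 1 + 15 + 5 + 45 = 72.

72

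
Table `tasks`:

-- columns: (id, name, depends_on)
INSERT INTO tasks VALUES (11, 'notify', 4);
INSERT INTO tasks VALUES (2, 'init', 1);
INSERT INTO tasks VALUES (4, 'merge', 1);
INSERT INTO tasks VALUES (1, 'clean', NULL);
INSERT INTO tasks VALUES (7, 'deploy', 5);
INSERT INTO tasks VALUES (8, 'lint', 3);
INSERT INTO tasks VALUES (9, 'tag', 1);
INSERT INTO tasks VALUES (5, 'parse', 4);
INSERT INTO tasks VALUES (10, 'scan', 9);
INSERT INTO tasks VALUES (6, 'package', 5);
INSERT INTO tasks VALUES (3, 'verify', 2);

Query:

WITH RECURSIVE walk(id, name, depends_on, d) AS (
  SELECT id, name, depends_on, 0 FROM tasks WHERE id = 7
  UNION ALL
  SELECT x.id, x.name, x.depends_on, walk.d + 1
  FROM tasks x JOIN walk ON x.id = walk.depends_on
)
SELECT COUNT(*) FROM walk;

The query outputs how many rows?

4

Base: id=7 (deploy), depends_on=5, d 0.
Iteration 1: join on id=5 -> parse (id 5, depends_on=4, d 1).
Iteration 2: join on id=4 -> merge (id 4, depends_on=1, d 2).
Iteration 3: join on id=1 -> clean (id 1, depends_on=NULL, d 3).
Iteration 4: depends_on is NULL; no match; recursion stops.
Total rows emitted: 4.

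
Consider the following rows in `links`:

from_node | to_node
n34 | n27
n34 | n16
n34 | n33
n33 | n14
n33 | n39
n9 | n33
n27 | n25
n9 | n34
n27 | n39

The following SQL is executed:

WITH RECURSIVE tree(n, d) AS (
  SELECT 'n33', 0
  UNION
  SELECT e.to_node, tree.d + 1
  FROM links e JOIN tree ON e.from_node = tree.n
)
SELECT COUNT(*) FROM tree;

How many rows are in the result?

Base: (n33, d=0).
Iteration 1: edges from {n33} -> (n14, d=1), (n39, d=1).
Iteration 2: no outgoing edges from {n14,n39}; recursion stops.
Total rows emitted: 3.

3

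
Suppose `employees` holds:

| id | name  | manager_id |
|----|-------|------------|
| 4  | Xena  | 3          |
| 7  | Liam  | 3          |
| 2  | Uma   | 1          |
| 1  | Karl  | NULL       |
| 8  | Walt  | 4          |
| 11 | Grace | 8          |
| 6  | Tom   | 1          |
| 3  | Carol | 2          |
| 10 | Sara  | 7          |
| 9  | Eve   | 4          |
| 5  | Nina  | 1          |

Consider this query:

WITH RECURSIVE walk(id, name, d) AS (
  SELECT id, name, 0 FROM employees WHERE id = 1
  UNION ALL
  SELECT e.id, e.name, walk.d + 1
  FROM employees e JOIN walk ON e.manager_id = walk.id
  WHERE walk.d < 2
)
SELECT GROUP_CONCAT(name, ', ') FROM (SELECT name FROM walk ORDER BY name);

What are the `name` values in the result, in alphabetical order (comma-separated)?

Carol, Karl, Nina, Tom, Uma

Base: id=1 (Karl) at d 0.
Iteration 1: rows with manager_id in {1} -> Uma (id 2, d 1), Nina (id 5, d 1), Tom (id 6, d 1).
Iteration 2: rows with manager_id in {2,5,6} -> Carol (id 3, d 2).
Iteration 3: d < 2 fails for all current rows; recursion stops.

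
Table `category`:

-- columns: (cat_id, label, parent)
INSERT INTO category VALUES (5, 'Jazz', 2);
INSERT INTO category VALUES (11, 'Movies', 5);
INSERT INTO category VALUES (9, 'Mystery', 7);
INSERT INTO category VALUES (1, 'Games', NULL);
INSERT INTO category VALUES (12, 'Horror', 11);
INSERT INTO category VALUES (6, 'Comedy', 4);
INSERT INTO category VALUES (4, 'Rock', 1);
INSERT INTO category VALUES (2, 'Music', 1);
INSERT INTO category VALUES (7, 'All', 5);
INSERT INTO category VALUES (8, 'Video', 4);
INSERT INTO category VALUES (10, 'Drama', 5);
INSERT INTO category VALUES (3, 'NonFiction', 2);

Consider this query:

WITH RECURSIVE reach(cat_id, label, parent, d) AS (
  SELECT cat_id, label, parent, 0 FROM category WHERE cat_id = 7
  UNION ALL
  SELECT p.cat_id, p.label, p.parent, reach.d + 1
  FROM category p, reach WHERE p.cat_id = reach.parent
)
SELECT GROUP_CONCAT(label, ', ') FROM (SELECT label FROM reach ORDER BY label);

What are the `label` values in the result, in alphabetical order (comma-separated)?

All, Games, Jazz, Music

Base: cat_id=7 (All), parent=5, d 0.
Iteration 1: join on cat_id=5 -> Jazz (id 5, parent=2, d 1).
Iteration 2: join on cat_id=2 -> Music (id 2, parent=1, d 2).
Iteration 3: join on cat_id=1 -> Games (id 1, parent=NULL, d 3).
Iteration 4: parent is NULL; no match; recursion stops.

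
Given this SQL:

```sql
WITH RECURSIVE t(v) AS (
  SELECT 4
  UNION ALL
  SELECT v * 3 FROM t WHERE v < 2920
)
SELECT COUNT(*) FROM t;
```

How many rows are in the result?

8

Base: v=4.
Iteration 1: 4 < 2920 holds -> v = 4 * 3 = 12.
Iteration 2: 12 < 2920 holds -> v = 12 * 3 = 36.
Iteration 3: 36 < 2920 holds -> v = 36 * 3 = 108.
Iteration 4: 108 < 2920 holds -> v = 108 * 3 = 324.
Iteration 5: 324 < 2920 holds -> v = 324 * 3 = 972.
Iteration 6: 972 < 2920 holds -> v = 972 * 3 = 2916.
Iteration 7: 2916 < 2920 holds -> v = 2916 * 3 = 8748.
Iteration 8: 8748 < 2920 fails; recursion stops.
Total rows emitted: 8.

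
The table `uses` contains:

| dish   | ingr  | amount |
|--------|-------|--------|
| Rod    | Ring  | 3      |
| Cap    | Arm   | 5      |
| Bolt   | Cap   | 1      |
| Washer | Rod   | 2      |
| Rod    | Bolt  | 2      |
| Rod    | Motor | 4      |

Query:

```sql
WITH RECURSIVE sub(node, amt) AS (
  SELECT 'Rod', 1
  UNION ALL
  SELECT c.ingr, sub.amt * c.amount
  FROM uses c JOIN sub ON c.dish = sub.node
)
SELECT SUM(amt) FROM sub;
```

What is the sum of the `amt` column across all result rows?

22

Base: (Rod, amt=1).
Iteration 1: components of {Rod} -> Bolt = 1*2 = 2, Motor = 1*4 = 4, Ring = 1*3 = 3.
Iteration 2: components of {Bolt,Motor,Ring} -> Cap = 2*1 = 2.
Iteration 3: components of {Cap} -> Arm = 2*5 = 10.
Iteration 4: no further components; recursion stops.
SUM(amt) = 1 + 4 + 2 + 3 + 2 + 10 = 22.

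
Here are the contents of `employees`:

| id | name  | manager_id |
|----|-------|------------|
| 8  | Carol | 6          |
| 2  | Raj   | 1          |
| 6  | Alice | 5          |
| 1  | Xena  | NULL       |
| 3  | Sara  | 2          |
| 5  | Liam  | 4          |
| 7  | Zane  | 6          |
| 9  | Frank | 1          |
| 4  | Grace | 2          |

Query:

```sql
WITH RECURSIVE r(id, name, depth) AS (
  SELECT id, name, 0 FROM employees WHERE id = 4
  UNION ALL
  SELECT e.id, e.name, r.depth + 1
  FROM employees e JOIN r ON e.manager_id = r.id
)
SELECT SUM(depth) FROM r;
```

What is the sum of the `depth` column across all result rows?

Base: id=4 (Grace) at depth 0.
Iteration 1: rows with manager_id in {4} -> Liam (id 5, depth 1).
Iteration 2: rows with manager_id in {5} -> Alice (id 6, depth 2).
Iteration 3: rows with manager_id in {6} -> Zane (id 7, depth 3), Carol (id 8, depth 3).
Iteration 4: no rows with manager_id in {7,8}; recursion stops.
SUM(depth) = 0 + 1 + 2 + 3 + 3 = 9.

9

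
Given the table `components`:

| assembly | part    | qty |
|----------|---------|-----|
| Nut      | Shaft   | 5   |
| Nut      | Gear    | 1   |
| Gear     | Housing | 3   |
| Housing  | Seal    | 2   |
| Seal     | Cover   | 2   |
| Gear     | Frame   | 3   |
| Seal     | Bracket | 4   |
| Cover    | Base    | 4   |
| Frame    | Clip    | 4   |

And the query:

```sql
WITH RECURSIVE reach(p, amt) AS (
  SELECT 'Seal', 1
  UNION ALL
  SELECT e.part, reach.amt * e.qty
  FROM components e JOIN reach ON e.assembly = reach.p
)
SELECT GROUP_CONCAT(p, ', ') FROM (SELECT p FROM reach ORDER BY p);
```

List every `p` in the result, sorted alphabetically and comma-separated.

Base: (Seal, amt=1).
Iteration 1: components of {Seal} -> Bracket = 1*4 = 4, Cover = 1*2 = 2.
Iteration 2: components of {Bracket,Cover} -> Base = 2*4 = 8.
Iteration 3: no further components; recursion stops.

Base, Bracket, Cover, Seal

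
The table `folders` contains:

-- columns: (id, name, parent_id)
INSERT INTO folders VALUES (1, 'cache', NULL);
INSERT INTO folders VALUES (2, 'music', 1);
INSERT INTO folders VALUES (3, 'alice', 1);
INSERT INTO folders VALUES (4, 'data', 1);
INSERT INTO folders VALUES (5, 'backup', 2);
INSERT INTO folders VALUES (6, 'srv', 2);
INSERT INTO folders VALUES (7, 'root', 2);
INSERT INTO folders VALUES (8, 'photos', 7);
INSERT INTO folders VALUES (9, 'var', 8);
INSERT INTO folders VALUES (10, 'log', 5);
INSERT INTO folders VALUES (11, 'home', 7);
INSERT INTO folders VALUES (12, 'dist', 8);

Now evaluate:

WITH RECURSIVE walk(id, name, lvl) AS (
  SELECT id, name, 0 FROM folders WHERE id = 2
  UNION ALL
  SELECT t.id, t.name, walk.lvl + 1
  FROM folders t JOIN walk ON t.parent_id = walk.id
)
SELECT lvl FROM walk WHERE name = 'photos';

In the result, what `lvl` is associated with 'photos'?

2

Base: id=2 (music) at lvl 0.
Iteration 1: rows with parent_id in {2} -> backup (id 5, lvl 1), srv (id 6, lvl 1), root (id 7, lvl 1).
Iteration 2: rows with parent_id in {5,6,7} -> photos (id 8, lvl 2), log (id 10, lvl 2), home (id 11, lvl 2).
Iteration 3: rows with parent_id in {8,10,11} -> var (id 9, lvl 3), dist (id 12, lvl 3).
Iteration 4: no rows with parent_id in {9,12}; recursion stops.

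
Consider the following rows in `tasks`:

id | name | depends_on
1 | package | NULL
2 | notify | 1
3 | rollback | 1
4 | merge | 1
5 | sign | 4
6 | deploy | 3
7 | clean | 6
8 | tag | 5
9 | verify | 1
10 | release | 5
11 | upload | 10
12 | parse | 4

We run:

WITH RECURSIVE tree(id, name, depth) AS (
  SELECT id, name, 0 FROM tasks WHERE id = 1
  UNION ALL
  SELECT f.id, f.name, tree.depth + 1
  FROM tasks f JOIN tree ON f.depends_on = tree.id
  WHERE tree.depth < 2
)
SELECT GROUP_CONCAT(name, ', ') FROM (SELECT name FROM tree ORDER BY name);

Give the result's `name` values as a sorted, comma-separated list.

Base: id=1 (package) at depth 0.
Iteration 1: rows with depends_on in {1} -> notify (id 2, depth 1), rollback (id 3, depth 1), merge (id 4, depth 1), verify (id 9, depth 1).
Iteration 2: rows with depends_on in {2,3,4,9} -> sign (id 5, depth 2), deploy (id 6, depth 2), parse (id 12, depth 2).
Iteration 3: depth < 2 fails for all current rows; recursion stops.

deploy, merge, notify, package, parse, rollback, sign, verify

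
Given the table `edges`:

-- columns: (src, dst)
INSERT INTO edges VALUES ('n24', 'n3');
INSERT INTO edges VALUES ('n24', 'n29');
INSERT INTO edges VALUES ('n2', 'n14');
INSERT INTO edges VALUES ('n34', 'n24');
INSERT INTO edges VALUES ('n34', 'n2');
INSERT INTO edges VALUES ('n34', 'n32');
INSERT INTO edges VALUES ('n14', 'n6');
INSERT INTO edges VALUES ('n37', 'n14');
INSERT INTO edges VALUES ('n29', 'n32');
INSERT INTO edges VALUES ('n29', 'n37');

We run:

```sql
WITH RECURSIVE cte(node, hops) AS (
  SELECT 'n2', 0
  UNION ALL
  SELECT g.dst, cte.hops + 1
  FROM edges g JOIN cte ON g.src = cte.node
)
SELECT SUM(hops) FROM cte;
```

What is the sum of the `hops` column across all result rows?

Base: (n2, hops=0).
Iteration 1: edges from {n2} -> (n14, hops=1).
Iteration 2: edges from {n14} -> (n6, hops=2).
Iteration 3: no outgoing edges from {n6}; recursion stops.
SUM(hops) = 0 + 1 + 2 = 3.

3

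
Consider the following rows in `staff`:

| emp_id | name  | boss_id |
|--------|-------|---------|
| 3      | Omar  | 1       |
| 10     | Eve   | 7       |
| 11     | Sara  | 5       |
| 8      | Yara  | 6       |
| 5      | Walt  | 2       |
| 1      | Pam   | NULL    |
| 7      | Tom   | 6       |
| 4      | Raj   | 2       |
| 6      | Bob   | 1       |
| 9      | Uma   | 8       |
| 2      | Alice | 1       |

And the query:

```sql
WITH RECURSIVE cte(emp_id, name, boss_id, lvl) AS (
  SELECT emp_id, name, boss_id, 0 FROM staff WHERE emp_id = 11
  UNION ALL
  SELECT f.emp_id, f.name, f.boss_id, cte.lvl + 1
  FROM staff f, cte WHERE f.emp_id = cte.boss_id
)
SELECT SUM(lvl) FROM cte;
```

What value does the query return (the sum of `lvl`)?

6

Base: emp_id=11 (Sara), boss_id=5, lvl 0.
Iteration 1: join on emp_id=5 -> Walt (id 5, boss_id=2, lvl 1).
Iteration 2: join on emp_id=2 -> Alice (id 2, boss_id=1, lvl 2).
Iteration 3: join on emp_id=1 -> Pam (id 1, boss_id=NULL, lvl 3).
Iteration 4: boss_id is NULL; no match; recursion stops.
SUM(lvl) = 0 + 1 + 2 + 3 = 6.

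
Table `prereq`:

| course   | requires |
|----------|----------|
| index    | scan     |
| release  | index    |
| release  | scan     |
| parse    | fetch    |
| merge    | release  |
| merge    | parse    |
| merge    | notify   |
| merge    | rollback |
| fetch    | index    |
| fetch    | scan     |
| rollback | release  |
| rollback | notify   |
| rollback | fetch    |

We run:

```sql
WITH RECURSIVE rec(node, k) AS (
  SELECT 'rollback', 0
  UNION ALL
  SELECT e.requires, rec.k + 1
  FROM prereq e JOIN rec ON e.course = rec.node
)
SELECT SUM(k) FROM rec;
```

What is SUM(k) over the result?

17

Base: (rollback, k=0).
Iteration 1: edges from {rollback} -> (fetch, k=1), (notify, k=1), (release, k=1).
Iteration 2: edges from {fetch,notify,release} -> (index, k=2) x2, (scan, k=2) x2. [UNION ALL keeps all 4 new rows, including repeats]
Iteration 3: edges from {index,scan} -> (scan, k=3) x2. [UNION ALL keeps all 2 new rows, including repeats]
Iteration 4: no outgoing edges from {scan}; recursion stops.
SUM(k) = 0 + 1 + 1 + 1 + 2 + 2 + 2 + 2 + 3 + 3 = 17.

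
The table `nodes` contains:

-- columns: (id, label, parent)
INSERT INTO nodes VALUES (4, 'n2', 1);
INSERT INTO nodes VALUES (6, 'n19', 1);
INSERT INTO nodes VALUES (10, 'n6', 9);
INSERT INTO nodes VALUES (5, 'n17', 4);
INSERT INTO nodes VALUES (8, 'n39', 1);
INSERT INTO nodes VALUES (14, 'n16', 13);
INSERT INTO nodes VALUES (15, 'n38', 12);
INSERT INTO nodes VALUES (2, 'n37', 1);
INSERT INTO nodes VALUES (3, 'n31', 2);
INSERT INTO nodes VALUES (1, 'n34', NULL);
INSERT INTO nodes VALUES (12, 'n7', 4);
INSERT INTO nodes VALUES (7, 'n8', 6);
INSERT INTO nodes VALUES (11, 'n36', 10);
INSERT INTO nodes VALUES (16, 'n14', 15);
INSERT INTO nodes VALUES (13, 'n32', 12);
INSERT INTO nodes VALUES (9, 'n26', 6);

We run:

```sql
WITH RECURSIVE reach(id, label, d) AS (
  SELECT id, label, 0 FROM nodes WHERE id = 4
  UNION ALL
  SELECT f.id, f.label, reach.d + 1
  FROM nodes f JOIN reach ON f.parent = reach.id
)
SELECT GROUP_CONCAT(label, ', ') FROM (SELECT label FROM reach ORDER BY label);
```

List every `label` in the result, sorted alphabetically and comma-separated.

n14, n16, n17, n2, n32, n38, n7

Base: id=4 (n2) at d 0.
Iteration 1: rows with parent in {4} -> n17 (id 5, d 1), n7 (id 12, d 1).
Iteration 2: rows with parent in {5,12} -> n32 (id 13, d 2), n38 (id 15, d 2).
Iteration 3: rows with parent in {13,15} -> n16 (id 14, d 3), n14 (id 16, d 3).
Iteration 4: no rows with parent in {14,16}; recursion stops.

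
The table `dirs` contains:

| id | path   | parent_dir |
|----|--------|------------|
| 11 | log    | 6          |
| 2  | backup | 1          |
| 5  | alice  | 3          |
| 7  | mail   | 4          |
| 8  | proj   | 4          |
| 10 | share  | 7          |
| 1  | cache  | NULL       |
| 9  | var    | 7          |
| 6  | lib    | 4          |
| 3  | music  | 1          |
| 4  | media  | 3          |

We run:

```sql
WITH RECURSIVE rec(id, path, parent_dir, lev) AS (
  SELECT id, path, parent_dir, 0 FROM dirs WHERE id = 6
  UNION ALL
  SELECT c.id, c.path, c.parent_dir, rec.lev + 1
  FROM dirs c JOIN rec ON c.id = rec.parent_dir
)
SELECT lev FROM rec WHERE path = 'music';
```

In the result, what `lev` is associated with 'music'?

Base: id=6 (lib), parent_dir=4, lev 0.
Iteration 1: join on id=4 -> media (id 4, parent_dir=3, lev 1).
Iteration 2: join on id=3 -> music (id 3, parent_dir=1, lev 2).
Iteration 3: join on id=1 -> cache (id 1, parent_dir=NULL, lev 3).
Iteration 4: parent_dir is NULL; no match; recursion stops.

2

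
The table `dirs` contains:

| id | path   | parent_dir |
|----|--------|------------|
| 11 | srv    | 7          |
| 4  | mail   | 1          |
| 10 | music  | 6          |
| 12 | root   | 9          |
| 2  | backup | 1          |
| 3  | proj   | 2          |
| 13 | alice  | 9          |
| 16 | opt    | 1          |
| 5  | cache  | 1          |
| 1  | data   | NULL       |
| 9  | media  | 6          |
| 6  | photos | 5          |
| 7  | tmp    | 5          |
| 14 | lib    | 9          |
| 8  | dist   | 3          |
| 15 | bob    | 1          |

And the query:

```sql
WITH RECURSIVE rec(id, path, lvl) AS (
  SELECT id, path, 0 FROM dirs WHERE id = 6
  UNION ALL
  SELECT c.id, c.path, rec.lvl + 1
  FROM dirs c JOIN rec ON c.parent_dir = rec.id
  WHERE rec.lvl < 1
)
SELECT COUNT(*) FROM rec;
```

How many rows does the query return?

3

Base: id=6 (photos) at lvl 0.
Iteration 1: rows with parent_dir in {6} -> media (id 9, lvl 1), music (id 10, lvl 1).
Iteration 2: lvl < 1 fails for all current rows; recursion stops.
Total rows emitted: 3.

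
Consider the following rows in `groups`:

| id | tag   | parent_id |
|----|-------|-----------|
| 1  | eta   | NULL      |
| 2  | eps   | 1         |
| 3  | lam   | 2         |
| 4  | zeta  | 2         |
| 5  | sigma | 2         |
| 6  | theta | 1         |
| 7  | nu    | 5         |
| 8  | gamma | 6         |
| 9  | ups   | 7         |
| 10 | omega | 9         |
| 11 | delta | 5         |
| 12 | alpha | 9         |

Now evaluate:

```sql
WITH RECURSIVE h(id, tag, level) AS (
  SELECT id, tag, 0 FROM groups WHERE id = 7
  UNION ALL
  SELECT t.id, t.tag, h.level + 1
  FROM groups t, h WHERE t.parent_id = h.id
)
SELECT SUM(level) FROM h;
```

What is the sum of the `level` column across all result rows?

Base: id=7 (nu) at level 0.
Iteration 1: rows with parent_id in {7} -> ups (id 9, level 1).
Iteration 2: rows with parent_id in {9} -> omega (id 10, level 2), alpha (id 12, level 2).
Iteration 3: no rows with parent_id in {10,12}; recursion stops.
SUM(level) = 0 + 1 + 2 + 2 = 5.

5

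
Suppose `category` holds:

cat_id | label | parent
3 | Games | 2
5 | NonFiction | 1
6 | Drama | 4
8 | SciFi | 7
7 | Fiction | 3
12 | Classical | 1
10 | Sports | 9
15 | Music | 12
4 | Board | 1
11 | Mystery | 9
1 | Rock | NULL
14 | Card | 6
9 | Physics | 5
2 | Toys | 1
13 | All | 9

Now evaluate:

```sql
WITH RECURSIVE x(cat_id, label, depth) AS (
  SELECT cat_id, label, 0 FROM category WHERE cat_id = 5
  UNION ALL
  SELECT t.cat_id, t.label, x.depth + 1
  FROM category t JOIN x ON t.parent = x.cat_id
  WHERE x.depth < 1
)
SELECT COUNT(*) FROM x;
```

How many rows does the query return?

Base: cat_id=5 (NonFiction) at depth 0.
Iteration 1: rows with parent in {5} -> Physics (id 9, depth 1).
Iteration 2: depth < 1 fails for all current rows; recursion stops.
Total rows emitted: 2.

2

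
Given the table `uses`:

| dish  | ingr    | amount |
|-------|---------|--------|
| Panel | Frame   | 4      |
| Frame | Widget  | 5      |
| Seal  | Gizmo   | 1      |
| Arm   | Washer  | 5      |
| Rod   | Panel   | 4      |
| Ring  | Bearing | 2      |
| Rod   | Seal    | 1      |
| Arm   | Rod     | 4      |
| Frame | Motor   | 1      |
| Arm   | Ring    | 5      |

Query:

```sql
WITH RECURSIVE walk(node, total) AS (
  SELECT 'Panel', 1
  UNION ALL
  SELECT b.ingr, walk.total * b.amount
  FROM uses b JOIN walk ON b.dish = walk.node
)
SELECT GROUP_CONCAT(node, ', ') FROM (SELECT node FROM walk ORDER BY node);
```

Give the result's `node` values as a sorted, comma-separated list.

Base: (Panel, total=1).
Iteration 1: components of {Panel} -> Frame = 1*4 = 4.
Iteration 2: components of {Frame} -> Motor = 4*1 = 4, Widget = 4*5 = 20.
Iteration 3: no further components; recursion stops.

Frame, Motor, Panel, Widget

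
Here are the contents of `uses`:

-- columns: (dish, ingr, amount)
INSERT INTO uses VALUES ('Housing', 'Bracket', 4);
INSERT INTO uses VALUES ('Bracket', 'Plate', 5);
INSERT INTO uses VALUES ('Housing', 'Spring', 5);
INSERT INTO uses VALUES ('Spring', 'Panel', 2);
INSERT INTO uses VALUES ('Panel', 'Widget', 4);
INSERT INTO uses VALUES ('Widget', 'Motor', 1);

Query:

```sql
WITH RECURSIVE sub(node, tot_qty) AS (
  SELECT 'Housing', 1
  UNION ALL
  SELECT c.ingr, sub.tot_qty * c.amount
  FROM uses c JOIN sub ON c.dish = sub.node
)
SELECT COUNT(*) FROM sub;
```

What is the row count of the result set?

Base: (Housing, tot_qty=1).
Iteration 1: components of {Housing} -> Bracket = 1*4 = 4, Spring = 1*5 = 5.
Iteration 2: components of {Bracket,Spring} -> Panel = 5*2 = 10, Plate = 4*5 = 20.
Iteration 3: components of {Panel,Plate} -> Widget = 10*4 = 40.
Iteration 4: components of {Widget} -> Motor = 40*1 = 40.
Iteration 5: no further components; recursion stops.
Total rows emitted: 7.

7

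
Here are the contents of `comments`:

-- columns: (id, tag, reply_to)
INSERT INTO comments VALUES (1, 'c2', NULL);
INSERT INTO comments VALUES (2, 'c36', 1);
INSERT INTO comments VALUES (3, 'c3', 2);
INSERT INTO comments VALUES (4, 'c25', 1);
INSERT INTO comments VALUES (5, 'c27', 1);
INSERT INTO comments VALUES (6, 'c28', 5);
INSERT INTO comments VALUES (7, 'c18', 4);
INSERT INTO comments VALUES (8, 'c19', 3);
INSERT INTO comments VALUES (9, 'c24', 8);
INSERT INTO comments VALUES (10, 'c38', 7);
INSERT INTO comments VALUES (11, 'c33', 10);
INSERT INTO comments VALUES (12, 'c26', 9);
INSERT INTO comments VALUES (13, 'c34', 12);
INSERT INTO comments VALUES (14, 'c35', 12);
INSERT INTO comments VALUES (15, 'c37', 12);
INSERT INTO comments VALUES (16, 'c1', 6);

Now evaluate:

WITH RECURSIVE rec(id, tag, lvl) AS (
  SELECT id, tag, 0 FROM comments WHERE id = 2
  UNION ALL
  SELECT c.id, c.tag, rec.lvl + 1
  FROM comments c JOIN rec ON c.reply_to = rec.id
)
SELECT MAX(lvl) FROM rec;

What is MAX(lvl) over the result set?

Base: id=2 (c36) at lvl 0.
Iteration 1: rows with reply_to in {2} -> c3 (id 3, lvl 1).
Iteration 2: rows with reply_to in {3} -> c19 (id 8, lvl 2).
Iteration 3: rows with reply_to in {8} -> c24 (id 9, lvl 3).
Iteration 4: rows with reply_to in {9} -> c26 (id 12, lvl 4).
Iteration 5: rows with reply_to in {12} -> c34 (id 13, lvl 5), c35 (id 14, lvl 5), c37 (id 15, lvl 5).
Iteration 6: no rows with reply_to in {13,14,15}; recursion stops.
lvl values: 0, 1, 2, 3, 4, 5, 5, 5; the maximum is 5.

5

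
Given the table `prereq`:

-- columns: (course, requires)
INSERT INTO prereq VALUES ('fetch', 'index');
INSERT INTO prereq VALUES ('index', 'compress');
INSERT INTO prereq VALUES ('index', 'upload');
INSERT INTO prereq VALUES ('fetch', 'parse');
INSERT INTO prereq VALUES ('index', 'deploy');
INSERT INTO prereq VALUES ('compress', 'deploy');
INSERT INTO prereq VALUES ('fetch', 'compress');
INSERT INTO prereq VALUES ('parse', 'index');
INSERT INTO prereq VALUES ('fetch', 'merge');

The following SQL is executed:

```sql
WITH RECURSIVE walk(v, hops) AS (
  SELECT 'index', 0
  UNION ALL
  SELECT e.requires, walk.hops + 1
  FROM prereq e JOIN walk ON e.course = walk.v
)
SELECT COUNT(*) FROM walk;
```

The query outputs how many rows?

Base: (index, hops=0).
Iteration 1: edges from {index} -> (compress, hops=1), (deploy, hops=1), (upload, hops=1).
Iteration 2: edges from {compress,deploy,upload} -> (deploy, hops=2).
Iteration 3: no outgoing edges from {deploy}; recursion stops.
Total rows emitted: 5.

5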